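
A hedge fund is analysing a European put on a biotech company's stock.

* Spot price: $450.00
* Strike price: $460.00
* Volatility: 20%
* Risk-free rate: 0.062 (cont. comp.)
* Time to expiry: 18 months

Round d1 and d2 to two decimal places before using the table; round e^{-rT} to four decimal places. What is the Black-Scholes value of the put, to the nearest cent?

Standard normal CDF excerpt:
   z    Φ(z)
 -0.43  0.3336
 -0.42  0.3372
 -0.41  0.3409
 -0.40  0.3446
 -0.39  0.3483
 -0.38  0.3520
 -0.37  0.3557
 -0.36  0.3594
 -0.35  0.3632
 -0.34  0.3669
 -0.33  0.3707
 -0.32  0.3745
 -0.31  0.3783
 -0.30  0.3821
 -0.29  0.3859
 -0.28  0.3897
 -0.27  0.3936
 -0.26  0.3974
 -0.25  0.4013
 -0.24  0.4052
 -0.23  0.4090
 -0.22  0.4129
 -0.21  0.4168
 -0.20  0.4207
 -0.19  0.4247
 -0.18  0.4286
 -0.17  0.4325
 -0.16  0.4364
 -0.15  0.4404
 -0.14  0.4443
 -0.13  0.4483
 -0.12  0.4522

T = 1.5;  σ√T = 0.2449
d₁ = [ln(450/460) + (0.062 + ½·0.2²)·1.5] / (σ√T) = (-0.0220 + 0.1230) / 0.2449 = 0.4124 ⇒ 0.41
d₂ = 0.4124 − 0.2449 = 0.1675 ⇒ 0.17
exp(−rT) = exp(−0.062·1.5) = 0.9112
N(−d₂) = N(-0.17) = 0.4325;  N(−d₁) = N(-0.41) = 0.3409
P = 460·0.9112·0.4325 − 450·0.3409 = 181.2832 − 153.4050 = 27.8782

$27.88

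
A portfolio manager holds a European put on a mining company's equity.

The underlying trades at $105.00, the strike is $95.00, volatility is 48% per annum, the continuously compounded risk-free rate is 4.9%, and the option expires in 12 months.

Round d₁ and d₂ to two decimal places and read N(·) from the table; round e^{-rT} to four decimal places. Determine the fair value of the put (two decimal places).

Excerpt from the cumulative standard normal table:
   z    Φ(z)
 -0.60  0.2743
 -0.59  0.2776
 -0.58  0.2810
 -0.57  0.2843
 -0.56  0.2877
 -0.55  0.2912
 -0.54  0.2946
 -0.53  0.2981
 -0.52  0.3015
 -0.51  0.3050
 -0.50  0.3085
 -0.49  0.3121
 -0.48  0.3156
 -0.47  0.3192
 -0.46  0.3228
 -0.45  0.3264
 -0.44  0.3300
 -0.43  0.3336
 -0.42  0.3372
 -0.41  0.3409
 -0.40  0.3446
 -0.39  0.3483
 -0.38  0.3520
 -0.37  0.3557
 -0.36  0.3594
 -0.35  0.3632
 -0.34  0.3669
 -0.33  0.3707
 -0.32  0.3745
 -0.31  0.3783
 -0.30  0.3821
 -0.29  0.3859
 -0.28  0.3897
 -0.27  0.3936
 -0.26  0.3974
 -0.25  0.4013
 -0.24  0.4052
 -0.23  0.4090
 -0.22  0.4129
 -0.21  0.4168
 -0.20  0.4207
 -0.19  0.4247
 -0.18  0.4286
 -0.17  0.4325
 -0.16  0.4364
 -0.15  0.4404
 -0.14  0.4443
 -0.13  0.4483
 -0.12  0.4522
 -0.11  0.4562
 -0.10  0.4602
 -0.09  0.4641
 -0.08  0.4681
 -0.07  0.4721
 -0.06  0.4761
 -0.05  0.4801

T = 1;  σ√T = 0.4800
d₁ = [ln(105/95) + (0.049 + 0.48²/2)·1] / 0.4800 = [0.1001 + 0.1642] / 0.4800 = 0.5506 ≈ 0.55
d₂ = d₁ − σ√T = 0.5506 − 0.4800 = 0.0706 ≈ 0.07
e^(−rT) = e^(−0.049·1) = 0.9522
P = 95·0.9522·N(-0.07) − 105·N(-0.55) = 95·0.9522·0.4721 − 105·0.2912 = 42.7057 − 30.5760 = 12.1297

$12.13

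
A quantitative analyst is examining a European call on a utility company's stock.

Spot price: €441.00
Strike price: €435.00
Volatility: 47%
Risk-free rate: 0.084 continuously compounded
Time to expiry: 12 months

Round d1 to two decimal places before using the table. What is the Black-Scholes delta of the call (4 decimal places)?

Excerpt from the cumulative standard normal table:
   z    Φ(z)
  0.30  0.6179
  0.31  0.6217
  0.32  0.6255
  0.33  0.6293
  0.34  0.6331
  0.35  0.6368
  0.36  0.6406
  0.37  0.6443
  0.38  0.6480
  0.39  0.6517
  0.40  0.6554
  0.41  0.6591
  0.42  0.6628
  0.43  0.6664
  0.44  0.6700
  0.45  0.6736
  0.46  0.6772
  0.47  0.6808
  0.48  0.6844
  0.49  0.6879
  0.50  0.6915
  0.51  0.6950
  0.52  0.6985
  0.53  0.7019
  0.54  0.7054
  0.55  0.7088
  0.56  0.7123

0.6700

σ√T = 0.47 × 1.0000 = 0.4700
ln(S/K) + (r + σ²/2)T = ln(441/435) + (0.084 + 0.47²/2)·1 = 0.0137 + 0.1945 = 0.2081
d₁ = 0.2081 / 0.4700 = 0.4429 → 0.44
N(d₁) = N(0.44) = 0.6700
Δ_call = N(d₁) = 0.6700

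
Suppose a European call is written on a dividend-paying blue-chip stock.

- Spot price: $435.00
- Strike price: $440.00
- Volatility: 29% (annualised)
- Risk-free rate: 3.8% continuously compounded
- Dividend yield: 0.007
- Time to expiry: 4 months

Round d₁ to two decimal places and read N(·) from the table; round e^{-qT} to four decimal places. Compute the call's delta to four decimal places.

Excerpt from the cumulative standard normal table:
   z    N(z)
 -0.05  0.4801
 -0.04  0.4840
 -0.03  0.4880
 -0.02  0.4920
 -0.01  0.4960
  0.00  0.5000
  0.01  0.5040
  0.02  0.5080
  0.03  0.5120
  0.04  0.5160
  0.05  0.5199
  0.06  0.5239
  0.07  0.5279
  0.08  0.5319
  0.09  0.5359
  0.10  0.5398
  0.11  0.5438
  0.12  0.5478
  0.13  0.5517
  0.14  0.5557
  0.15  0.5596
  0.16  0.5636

0.5307

σ√T = 0.29·√0.3333 = 0.1674
d₁ = [ln(435/440) + (0.038 − 0.007 + 0.29²/2)·0.3333] / 0.1674 = [-0.0114 + 0.0244] / 0.1674 = 0.0772 → 0.08
N(d₁) = N(0.08) = 0.5319
Δ_call = e^(−qT)·N(d₁) = 0.9977·0.5319 = 0.5307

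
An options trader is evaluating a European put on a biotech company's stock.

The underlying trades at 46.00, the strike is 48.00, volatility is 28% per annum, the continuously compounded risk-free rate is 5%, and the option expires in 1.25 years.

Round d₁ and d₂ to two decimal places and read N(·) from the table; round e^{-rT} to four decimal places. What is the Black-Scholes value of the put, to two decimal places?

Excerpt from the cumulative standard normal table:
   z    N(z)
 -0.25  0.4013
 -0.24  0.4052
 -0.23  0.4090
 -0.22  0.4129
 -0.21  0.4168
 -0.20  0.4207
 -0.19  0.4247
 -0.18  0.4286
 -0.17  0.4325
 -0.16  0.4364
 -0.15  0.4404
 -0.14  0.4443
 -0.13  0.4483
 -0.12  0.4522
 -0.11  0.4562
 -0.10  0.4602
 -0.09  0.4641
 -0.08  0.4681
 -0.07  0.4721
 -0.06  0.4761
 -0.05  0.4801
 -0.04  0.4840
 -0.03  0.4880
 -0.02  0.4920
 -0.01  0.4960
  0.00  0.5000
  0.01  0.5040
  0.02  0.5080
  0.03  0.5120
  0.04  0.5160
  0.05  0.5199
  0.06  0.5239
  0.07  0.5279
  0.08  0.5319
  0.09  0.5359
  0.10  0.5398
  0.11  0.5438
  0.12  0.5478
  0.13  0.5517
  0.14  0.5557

5.17

σ√T = 0.28 × 1.1180 = 0.3130
ln(S/K) + (r + σ²/2)T = ln(46/48) + (0.05 + 0.28²/2)·1.25 = -0.0426 + 0.1115 = 0.0689
d₁ = 0.0689 / 0.3130 = 0.2202 → 0.22
d₂ = d₁ − σ√T = 0.2202 − 0.3130 = -0.0928 → -0.09
e^(−rT) = e^(−0.05·1.25) = 0.9394
N(−d₂) = N(0.09) = 0.5359;  N(−d₁) = N(-0.22) = 0.4129
P = 48·0.9394·0.5359 − 46·0.4129 = 24.1644 − 18.9934 = 5.1710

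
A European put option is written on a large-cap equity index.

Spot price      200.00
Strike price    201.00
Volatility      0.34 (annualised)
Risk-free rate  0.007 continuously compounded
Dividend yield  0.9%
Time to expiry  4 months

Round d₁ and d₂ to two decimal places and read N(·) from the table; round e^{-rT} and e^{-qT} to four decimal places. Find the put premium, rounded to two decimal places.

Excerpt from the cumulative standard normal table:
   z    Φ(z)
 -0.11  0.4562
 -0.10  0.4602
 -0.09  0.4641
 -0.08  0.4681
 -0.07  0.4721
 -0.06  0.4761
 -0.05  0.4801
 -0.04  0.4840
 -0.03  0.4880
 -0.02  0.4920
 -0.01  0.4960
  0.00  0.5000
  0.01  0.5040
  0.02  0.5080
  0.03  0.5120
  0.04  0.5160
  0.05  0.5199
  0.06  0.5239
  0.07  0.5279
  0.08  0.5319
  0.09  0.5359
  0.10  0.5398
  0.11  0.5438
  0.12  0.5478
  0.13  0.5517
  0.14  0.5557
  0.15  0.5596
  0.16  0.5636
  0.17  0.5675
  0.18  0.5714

16.50

σ√T = 0.34·√0.3333 = 0.1963
d₁ = [ln(200/201) + (0.007 − 0.009 + 0.34²/2)·0.3333] / 0.1963 = [-0.0050 + 0.0186] / 0.1963 = 0.0693 which rounds to 0.07
d₂ = d₁ − σ√T = 0.0693 − 0.1963 = -0.1270 which rounds to -0.13
e^(−qT) = e^(−0.009·0.3333) = 0.9970;  e^(−rT) = e^(−0.007·0.3333) = 0.9977
N(−d₂) = N(0.13) = 0.5517;  N(−d₁) = N(-0.07) = 0.4721
P = 201·0.9977·0.5517 − 200·0.9970·0.4721 = 110.6366 − 94.1367 = 16.4999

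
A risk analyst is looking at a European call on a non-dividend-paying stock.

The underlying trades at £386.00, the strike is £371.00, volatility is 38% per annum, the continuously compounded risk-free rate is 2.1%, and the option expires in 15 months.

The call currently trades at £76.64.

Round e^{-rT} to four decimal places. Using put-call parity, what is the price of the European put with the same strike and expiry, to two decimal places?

£52.03

e^(−rT) = e^(−0.021·1.25) = 0.9741
Put-call parity: C − P = S − K·e^(−rT) = 386 − 371·0.9741 = 386 − 361.3911 = 24.6089
P = C − (C − P) = 76.64 − (24.6089) = 52.0311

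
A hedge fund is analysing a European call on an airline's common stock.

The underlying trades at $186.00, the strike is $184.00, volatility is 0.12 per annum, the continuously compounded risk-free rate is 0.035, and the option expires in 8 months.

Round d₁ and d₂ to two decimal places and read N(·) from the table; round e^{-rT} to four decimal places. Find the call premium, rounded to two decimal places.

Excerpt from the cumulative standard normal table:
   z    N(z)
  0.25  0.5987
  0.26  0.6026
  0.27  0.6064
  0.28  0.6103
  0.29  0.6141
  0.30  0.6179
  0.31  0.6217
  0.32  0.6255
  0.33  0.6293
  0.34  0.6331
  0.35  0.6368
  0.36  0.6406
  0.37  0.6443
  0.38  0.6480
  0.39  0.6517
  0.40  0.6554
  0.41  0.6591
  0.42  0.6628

σ√T = 0.12 × 0.8165 = 0.0980
ln(S/K) + (r + σ²/2)T = ln(186/184) + (0.035 + 0.12²/2)·0.6667 = 0.0108 + 0.0281 = 0.0389
d₁ = 0.0389 / 0.0980 = 0.3975 which rounds to 0.40
d₂ = d₁ − σ√T = 0.3975 − 0.0980 = 0.2995 which rounds to 0.30
exp(−rT) = exp(−0.035·0.6667) = 0.9769
N(d₁) = N(0.40) = 0.6554;  N(d₂) = N(0.30) = 0.6179
C = 186·0.6554 − 184·0.9769·0.6179 = 121.9044 − 111.0673 = 10.8371

$10.84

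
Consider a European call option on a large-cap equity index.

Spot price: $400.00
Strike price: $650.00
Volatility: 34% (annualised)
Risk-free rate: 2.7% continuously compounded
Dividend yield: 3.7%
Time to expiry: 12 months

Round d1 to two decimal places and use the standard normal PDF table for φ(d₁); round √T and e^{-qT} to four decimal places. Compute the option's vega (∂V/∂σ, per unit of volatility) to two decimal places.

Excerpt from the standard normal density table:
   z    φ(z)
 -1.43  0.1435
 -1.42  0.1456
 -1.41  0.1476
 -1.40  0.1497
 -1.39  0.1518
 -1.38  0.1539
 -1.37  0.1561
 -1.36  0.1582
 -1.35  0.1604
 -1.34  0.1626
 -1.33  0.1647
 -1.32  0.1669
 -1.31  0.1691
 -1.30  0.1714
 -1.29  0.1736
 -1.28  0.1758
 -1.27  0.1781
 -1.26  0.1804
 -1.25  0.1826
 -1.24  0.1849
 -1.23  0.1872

66.92

σ√T = 0.34 × 1.0000 = 0.3400
ln(S/K) + (r − q + σ²/2)T = ln(400/650) + (0.027 − 0.037 + 0.34²/2)·1 = -0.4855 + 0.0478 = -0.4377
d₁ = -0.4377 / 0.3400 = -1.2874 → -1.29
√T = √1 = 1.0000
φ(d₁) = φ(-1.29) = 0.1736
e^(−qT) = e^(−0.037·1) = 0.9637
vega = S·e^(−qT)·φ(d₁)·√T = 400·0.9637·0.1736·1.0000 = 66.9193
(Vega is the same for a European call and put with the same parameters.)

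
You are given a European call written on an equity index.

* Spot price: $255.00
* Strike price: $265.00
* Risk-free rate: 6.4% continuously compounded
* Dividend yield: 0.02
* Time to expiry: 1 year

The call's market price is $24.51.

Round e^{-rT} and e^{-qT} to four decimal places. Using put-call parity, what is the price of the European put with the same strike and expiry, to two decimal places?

exp(−qT) = exp(−0.02·1) = 0.9802;  exp(−rT) = exp(−0.064·1) = 0.9380
Put-call parity: C − P = S·e^(−qT) − K·e^(−rT) = 255·0.9802 − 265·0.9380 = 249.9510 − 248.5700 = 1.3810
P = C − (C − P) = 24.51 − (1.3810) = 23.1290

$23.13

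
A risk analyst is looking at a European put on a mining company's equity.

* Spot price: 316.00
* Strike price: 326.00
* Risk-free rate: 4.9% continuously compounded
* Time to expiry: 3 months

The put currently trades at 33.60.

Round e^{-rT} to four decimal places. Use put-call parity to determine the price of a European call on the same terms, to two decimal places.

exp(−rT) = exp(−0.049·0.25) = 0.9878
Put-call parity: C − P = S − K·e^(−rT) = 316 − 326·0.9878 = 316 − 322.0228 = -6.0228
C = P + (C − P) = 33.60 + (-6.0228) = 27.5772

27.58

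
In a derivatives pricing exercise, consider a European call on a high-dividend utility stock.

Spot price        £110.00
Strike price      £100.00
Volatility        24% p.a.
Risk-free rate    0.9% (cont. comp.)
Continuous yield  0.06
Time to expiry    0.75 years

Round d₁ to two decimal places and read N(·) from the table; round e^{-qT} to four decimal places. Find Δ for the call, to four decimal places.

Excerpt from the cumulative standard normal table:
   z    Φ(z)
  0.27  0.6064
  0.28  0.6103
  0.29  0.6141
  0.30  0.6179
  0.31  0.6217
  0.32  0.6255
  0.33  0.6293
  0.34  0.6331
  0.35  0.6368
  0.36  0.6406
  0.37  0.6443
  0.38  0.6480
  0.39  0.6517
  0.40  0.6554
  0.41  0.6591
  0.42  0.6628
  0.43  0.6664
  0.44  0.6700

0.6195

σ√T = 0.24·√0.75 = 0.2078
d₁ = [ln(110/100) + (0.009 − 0.06 + 0.24²/2)·0.75] / 0.2078 = [0.0953 − 0.0166] / 0.2078 = 0.3785 which rounds to 0.38
N(d₁) = N(0.38) = 0.6480
Δ_call = e^(−qT)·N(d₁) = 0.9560·0.6480 = 0.6195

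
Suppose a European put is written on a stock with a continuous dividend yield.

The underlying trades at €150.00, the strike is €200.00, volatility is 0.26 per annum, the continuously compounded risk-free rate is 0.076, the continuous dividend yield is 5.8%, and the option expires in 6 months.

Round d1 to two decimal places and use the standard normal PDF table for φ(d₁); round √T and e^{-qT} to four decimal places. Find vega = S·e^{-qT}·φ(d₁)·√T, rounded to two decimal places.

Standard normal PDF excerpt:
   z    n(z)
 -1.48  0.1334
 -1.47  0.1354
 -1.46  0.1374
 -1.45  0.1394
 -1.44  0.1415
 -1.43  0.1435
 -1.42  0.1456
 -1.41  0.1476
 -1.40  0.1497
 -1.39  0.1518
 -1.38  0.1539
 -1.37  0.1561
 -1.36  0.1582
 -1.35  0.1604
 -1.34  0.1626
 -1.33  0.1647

15.00

T = 0.5;  σ√T = 0.1838
ln(S/K) + (r − q + σ²/2)T = ln(150/200) + (0.076 − 0.058 + 0.26²/2)·0.5 = -0.2877 + 0.0259 = -0.2618
d₁ = -0.2618 / 0.1838 = -1.4239 which rounds to -1.42
√T = √0.5 = 0.7071
φ(d₁) = φ(-1.42) = 0.1456
exp(−qT) = exp(−0.058·0.5) = 0.9714
vega = S·exp(−qT)·φ(d₁)·√T = 150·0.9714·0.1456·0.7071 = 15.0014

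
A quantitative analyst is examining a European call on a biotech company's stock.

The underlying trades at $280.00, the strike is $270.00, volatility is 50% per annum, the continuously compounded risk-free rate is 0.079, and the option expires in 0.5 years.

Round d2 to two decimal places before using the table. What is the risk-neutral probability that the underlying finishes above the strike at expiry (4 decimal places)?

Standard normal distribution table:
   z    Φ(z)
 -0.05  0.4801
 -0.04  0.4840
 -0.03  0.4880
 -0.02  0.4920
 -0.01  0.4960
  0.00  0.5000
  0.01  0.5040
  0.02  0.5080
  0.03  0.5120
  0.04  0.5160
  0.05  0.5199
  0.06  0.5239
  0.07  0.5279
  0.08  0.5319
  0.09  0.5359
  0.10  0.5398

0.5160

σ√T = 0.5·√0.5 = 0.3536
d₁ = [ln(280/270) + (0.079 + 0.5²/2)·0.5] / 0.3536 = [0.0364 + 0.1020] / 0.3536 = 0.3914 ⇒ 0.39
d₂ = d₁ − σ√T = 0.3914 − 0.3536 = 0.0378 ⇒ 0.04
Pr(exercise) under Q = N(d₂) = 0.5160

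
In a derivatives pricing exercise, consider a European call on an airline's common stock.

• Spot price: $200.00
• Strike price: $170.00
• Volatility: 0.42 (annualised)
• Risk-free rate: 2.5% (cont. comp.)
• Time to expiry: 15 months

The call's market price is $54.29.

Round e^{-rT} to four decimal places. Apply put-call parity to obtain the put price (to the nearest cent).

$19.05

e^(−rT) = e^(−0.025·1.25) = 0.9692
Put-call parity: C − P = S − K·e^(−rT) = 200 − 170·0.9692 = 200 − 164.7640 = 35.2360
P = C − (C − P) = 54.29 − (35.2360) = 19.0540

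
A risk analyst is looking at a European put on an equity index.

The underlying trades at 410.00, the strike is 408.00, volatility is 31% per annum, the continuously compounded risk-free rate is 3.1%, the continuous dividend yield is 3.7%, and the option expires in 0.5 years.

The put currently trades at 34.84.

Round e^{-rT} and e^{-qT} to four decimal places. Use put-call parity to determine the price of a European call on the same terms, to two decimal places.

e^(−qT) = e^(−0.037·0.5) = 0.9817;  e^(−rT) = e^(−0.031·0.5) = 0.9846
Put-call parity: C − P = S·e^(−qT) − K·e^(−rT) = 410·0.9817 − 408·0.9846 = 402.4970 − 401.7168 = 0.7802
C = P + (C − P) = 34.84 + (0.7802) = 35.6202

35.62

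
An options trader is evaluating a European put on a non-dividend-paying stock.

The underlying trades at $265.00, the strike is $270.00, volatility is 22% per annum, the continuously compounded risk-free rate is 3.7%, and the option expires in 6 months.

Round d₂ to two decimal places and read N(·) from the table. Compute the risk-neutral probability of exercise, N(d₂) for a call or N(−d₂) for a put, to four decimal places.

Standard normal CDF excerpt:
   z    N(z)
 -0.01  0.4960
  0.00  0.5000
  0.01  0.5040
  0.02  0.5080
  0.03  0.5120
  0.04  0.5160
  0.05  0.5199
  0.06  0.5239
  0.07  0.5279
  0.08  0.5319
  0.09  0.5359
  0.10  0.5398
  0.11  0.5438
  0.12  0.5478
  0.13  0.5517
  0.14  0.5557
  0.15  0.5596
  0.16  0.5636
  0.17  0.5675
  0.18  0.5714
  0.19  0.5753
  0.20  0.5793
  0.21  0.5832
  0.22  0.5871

σ√T = 0.22·√0.5 = 0.1556
d₁ = [ln(265/270) + (0.037 + ½·0.22²)·0.5] / (σ√T) = (-0.0187 + 0.0306) / 0.1556 = 0.0765 which rounds to 0.08
d₂ = 0.0765 − 0.1556 = -0.0790 which rounds to -0.08
Pr(exercise) under Q = N(−d₂) = N(0.08) = 0.5319

0.5319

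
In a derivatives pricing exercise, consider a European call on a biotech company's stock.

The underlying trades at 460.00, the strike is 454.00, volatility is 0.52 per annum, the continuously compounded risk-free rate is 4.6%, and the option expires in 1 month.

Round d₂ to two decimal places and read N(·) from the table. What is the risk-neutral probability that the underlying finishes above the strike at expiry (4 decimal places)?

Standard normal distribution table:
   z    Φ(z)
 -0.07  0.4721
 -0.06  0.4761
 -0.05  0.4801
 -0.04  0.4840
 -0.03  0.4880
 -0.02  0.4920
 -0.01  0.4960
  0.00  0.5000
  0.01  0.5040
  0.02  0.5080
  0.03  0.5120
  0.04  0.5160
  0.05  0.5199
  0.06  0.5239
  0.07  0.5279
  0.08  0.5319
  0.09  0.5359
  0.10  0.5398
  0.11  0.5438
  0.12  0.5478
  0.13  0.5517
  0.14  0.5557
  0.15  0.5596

σ√T = 0.52 × 0.2887 = 0.1501
d₁ = [ln(460/454) + (0.046 + 0.52²/2)·0.08333] / 0.1501 = [0.0131 + 0.0151] / 0.1501 = 0.1881 → 0.19
d₂ = d₁ − σ√T = 0.1881 − 0.1501 = 0.0379 → 0.04
Pr(exercise) under Q = N(d₂) = 0.5160

0.5160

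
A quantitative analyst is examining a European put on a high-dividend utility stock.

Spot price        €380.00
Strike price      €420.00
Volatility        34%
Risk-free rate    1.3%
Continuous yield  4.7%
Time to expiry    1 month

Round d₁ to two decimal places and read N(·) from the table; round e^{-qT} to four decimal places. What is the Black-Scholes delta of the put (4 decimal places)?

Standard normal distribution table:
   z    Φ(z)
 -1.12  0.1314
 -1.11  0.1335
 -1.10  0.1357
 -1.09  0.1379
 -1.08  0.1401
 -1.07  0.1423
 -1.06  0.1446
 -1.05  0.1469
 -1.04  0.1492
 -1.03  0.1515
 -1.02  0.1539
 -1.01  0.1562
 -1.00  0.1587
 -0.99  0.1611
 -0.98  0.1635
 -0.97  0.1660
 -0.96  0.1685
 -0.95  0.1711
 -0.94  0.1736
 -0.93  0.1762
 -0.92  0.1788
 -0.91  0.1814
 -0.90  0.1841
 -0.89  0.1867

-0.8380

σ√T = 0.34 × 0.2887 = 0.0981
d₁ = [ln(380/420) + (0.013 − 0.047 + ½·0.34²)·0.08333] / (σ√T) = (-0.1001 + 0.0020) / 0.0981 = -0.9995 → -1.00
N(d₁) = N(-1.00) = 0.1587
Δ_put = e^(−qT)·(N(d₁) − 1) = 0.9961·(0.1587 − 1) = -0.8380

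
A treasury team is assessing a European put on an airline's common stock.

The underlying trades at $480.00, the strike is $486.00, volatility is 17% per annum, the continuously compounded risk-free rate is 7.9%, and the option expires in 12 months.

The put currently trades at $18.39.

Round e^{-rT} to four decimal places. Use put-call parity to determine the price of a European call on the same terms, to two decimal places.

e^(−rT) = e^(−0.079·1) = 0.9240
Put-call parity: C − P = S − K·e^(−rT) = 480 − 486·0.9240 = 480 − 449.0640 = 30.9360
C = P + (C − P) = 18.39 + (30.9360) = 49.3260

$49.33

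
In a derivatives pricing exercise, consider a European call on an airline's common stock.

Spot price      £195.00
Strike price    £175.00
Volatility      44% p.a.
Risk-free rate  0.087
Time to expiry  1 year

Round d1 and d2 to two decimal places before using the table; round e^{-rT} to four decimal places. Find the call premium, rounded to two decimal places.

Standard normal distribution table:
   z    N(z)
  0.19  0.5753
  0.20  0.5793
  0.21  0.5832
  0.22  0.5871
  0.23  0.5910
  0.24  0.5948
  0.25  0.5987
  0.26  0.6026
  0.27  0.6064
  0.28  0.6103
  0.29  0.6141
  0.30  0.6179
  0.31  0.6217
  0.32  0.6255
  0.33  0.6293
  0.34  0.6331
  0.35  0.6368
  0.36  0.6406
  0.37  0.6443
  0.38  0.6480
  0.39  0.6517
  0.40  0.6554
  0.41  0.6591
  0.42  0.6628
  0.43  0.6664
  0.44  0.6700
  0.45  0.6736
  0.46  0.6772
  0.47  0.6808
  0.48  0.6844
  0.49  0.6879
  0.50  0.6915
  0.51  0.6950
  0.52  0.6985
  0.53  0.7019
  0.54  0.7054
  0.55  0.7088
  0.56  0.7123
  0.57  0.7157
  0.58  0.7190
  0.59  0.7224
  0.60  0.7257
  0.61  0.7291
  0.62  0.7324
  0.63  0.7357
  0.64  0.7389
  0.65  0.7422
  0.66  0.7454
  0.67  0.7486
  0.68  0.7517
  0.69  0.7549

£51.17

σ√T = 0.44 × 1.0000 = 0.4400
d₁ = [ln(195/175) + (0.087 + 0.44²/2)·1] / 0.4400 = [0.1082 + 0.1838] / 0.4400 = 0.6637 ⇒ 0.66
d₂ = d₁ − σ√T = 0.6637 − 0.4400 = 0.2237 ⇒ 0.22
exp(−rT) = exp(−0.087·1) = 0.9167
C = 195·N(0.66) − 175·0.9167·N(0.22) = 195·0.7454 − 175·0.9167·0.5871 = 145.3530 − 94.1840 = 51.1690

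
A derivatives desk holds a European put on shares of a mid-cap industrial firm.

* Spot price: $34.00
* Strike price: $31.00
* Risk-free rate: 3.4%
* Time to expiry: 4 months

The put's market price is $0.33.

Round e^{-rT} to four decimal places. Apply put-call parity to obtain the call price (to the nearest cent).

e^(−rT) = e^(−0.034·0.3333) = 0.9887
Put-call parity: C − P = S − K·e^(−rT) = 34 − 31·0.9887 = 34 − 30.6497 = 3.3503
C = P + (C − P) = 0.33 + (3.3503) = 3.6803

$3.68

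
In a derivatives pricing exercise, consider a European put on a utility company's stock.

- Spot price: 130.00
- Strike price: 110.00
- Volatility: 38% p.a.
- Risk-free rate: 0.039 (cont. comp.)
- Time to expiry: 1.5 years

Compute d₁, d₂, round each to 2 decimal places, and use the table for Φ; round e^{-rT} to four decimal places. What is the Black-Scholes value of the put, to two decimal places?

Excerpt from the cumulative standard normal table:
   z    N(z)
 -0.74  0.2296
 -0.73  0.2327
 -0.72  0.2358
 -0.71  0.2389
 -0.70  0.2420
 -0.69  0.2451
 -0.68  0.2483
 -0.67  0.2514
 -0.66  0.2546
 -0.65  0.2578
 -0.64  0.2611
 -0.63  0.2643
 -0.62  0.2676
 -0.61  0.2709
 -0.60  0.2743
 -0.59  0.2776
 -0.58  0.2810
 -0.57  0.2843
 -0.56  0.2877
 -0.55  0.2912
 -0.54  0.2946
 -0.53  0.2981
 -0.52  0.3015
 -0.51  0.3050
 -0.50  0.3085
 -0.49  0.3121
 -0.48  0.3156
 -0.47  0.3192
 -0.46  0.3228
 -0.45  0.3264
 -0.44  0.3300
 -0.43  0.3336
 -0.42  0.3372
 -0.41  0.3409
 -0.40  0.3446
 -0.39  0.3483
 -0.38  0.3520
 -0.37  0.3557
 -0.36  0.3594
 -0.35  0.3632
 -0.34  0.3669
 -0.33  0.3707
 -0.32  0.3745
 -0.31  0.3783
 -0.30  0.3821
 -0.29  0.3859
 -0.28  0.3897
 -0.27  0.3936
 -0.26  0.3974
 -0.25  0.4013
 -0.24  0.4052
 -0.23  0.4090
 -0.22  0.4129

T = 1.5;  σ√T = 0.4654
d₁ = [ln(130/110) + (0.039 + 0.38²/2)·1.5] / 0.4654 = [0.1671 + 0.1668] / 0.4654 = 0.7173 → 0.72
d₂ = d₁ − σ√T = 0.7173 − 0.4654 = 0.2519 → 0.25
exp(−rT) = exp(−0.039·1.5) = 0.9432
P = 110·0.9432·N(-0.25) − 130·N(-0.72) = 110·0.9432·0.4013 − 130·0.2358 = 41.6357 − 30.6540 = 10.9817

10.98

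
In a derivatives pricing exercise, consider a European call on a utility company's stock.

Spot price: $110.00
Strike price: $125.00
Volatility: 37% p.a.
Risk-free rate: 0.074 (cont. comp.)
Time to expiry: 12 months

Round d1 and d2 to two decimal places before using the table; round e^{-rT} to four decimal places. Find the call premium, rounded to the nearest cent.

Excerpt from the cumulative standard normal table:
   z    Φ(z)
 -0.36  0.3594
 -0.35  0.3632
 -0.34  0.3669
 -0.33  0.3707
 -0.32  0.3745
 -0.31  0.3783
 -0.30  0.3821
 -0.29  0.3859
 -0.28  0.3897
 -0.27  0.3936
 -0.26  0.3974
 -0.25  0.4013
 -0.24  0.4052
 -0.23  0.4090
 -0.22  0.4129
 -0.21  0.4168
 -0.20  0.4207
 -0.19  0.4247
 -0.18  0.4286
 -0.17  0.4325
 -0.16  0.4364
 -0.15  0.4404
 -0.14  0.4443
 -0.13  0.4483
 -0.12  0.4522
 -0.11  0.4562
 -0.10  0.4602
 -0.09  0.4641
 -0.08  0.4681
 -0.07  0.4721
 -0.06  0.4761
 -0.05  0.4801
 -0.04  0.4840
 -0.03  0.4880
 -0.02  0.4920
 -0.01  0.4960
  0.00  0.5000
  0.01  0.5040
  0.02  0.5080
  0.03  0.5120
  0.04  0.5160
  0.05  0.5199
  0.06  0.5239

σ√T = 0.37 × 1.0000 = 0.3700
ln(S/K) + (r + σ²/2)T = ln(110/125) + (0.074 + 0.37²/2)·1 = -0.1278 + 0.1424 = 0.0146
d₁ = 0.0146 / 0.3700 = 0.0395 → 0.04
d₂ = d₁ − σ√T = 0.0395 − 0.3700 = -0.3305 → -0.33
exp(−rT) = exp(−0.074·1) = 0.9287
C = 110·N(0.04) − 125·0.9287·N(-0.33) = 110·0.5160 − 125·0.9287·0.3707 = 56.7600 − 43.0336 = 13.7264

$13.73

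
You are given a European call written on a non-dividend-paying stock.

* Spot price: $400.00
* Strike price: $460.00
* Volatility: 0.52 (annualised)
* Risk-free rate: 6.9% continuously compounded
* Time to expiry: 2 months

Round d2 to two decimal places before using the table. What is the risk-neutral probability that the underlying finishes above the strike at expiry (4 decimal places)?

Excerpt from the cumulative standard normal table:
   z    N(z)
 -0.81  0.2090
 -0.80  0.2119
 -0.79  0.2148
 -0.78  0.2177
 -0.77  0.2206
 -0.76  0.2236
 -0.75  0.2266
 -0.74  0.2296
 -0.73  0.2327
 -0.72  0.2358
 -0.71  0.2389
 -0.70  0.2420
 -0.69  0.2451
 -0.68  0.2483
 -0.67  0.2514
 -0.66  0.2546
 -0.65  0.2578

σ√T = 0.52 × 0.4082 = 0.2123
ln(S/K) + (r + σ²/2)T = ln(400/460) + (0.069 + 0.52²/2)·0.1667 = -0.1398 + 0.0340 = -0.1057
d₁ = -0.1057 / 0.2123 = -0.4980 which rounds to -0.50
d₂ = d₁ − σ√T = -0.4980 − 0.2123 = -0.7103 which rounds to -0.71
Pr(exercise) under Q = N(d₂) = 0.2389

0.2389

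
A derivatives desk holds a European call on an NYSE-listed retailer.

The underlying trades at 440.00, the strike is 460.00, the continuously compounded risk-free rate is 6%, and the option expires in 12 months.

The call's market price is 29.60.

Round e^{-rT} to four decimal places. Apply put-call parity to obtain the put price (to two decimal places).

exp(−rT) = exp(−0.06·1) = 0.9418
Put-call parity: C − P = S − K·e^(−rT) = 440 − 460·0.9418 = 440 − 433.2280 = 6.7720
P = C − (C − P) = 29.60 − (6.7720) = 22.8280

22.83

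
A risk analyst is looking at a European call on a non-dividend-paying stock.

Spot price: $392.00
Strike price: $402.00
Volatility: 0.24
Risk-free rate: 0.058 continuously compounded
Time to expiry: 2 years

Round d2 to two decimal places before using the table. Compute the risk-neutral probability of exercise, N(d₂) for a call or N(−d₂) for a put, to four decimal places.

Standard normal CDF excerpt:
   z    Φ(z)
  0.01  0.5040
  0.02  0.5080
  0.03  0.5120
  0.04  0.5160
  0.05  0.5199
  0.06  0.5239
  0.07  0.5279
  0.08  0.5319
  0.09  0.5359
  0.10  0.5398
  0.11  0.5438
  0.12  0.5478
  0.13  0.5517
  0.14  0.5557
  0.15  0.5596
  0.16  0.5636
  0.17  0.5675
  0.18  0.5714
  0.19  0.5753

0.5398

T = 2;  σ√T = 0.3394
d₁ = [ln(392/402) + (0.058 + ½·0.24²)·2] / (σ√T) = (-0.0252 + 0.1736) / 0.3394 = 0.4373 ⇒ 0.44
d₂ = 0.4373 − 0.3394 = 0.0978 ⇒ 0.10
Risk-neutral Pr[S_T > K] = N(d₂) = N(0.10) = 0.5398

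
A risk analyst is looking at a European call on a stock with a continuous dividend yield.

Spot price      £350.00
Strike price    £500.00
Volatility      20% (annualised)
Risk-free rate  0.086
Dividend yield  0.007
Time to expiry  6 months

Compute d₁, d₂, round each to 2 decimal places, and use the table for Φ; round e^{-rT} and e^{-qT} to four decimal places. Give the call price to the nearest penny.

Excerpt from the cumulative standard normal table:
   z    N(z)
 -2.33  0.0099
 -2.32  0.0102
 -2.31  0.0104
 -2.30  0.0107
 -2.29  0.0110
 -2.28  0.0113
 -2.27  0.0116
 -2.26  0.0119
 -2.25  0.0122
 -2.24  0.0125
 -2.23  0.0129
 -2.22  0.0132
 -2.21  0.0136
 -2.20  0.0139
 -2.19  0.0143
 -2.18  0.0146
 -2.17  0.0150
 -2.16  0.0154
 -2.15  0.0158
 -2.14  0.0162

σ√T = 0.2 × 0.7071 = 0.1414
d₁ = [ln(350/500) + (0.086 − 0.007 + 0.2²/2)·0.5] / 0.1414 = [-0.3567 + 0.0495] / 0.1414 = -2.1721 which rounds to -2.17
d₂ = d₁ − σ√T = -2.1721 − 0.1414 = -2.3135 which rounds to -2.31
e^(−qT) = e^(−0.007·0.5) = 0.9965;  e^(−rT) = e^(−0.086·0.5) = 0.9579
N(d₁) = N(-2.17) = 0.0150;  N(d₂) = N(-2.31) = 0.0104
C = 350·0.9965·0.0150 − 500·0.9579·0.0104 = 5.2316 − 4.9811 = 0.2505

£0.25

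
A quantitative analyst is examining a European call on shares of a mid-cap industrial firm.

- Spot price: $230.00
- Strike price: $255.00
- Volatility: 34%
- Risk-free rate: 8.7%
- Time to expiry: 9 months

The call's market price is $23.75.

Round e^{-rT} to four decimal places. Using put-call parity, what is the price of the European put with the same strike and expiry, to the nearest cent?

e^(−rT) = e^(−0.087·0.75) = 0.9368
Put-call parity: C − P = S − K·e^(−rT) = 230 − 255·0.9368 = 230 − 238.8840 = -8.8840
P = C − (C − P) = 23.75 − (-8.8840) = 32.6340

$32.63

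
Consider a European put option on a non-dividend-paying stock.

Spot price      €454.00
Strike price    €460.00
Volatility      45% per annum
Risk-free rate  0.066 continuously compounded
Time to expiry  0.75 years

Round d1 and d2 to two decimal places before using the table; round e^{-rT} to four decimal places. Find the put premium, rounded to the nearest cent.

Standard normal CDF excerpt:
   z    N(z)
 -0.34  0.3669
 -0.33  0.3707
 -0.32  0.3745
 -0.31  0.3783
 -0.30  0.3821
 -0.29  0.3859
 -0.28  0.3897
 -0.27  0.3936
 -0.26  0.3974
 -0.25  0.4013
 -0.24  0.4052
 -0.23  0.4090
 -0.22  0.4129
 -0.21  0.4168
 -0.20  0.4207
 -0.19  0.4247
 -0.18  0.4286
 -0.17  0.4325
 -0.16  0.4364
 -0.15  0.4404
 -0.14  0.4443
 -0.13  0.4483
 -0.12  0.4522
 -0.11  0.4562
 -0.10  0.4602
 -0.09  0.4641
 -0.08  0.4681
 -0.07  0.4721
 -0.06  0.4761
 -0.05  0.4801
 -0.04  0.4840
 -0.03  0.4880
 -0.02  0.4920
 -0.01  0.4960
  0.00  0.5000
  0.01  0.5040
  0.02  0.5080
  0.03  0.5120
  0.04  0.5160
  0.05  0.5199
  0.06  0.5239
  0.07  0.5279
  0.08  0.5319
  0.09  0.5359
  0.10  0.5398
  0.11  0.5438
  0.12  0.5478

€61.12

σ√T = 0.45·√0.75 = 0.3897
ln(S/K) + (r + σ²/2)T = ln(454/460) + (0.066 + 0.45²/2)·0.75 = -0.0131 + 0.1254 = 0.1123
d₁ = 0.1123 / 0.3897 = 0.2882 ≈ 0.29
d₂ = d₁ − σ√T = 0.2882 − 0.3897 = -0.1015 ≈ -0.10
e^(−rT) = e^(−0.066·0.75) = 0.9517
N(−d₂) = N(0.10) = 0.5398;  N(−d₁) = N(-0.29) = 0.3859
P = 460·0.9517·0.5398 − 454·0.3859 = 236.3147 − 175.1986 = 61.1161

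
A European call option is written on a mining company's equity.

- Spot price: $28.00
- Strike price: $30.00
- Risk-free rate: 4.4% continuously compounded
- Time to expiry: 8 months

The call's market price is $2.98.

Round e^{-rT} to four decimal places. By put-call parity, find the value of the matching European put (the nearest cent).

e^(−rT) = e^(−0.044·0.6667) = 0.9711
Put-call parity: C − P = S − K·e^(−rT) = 28 − 30·0.9711 = 28 − 29.1330 = -1.1330
P = C − (C − P) = 2.98 − (-1.1330) = 4.1130

$4.11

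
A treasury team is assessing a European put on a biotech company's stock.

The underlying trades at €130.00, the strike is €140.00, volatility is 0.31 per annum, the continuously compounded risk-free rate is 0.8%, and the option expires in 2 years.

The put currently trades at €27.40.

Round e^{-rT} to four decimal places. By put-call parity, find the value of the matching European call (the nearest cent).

exp(−rT) = exp(−0.008·2) = 0.9841
Put-call parity: C − P = S − K·e^(−rT) = 130 − 140·0.9841 = 130 − 137.7740 = -7.7740
C = P + (C − P) = 27.40 + (-7.7740) = 19.6260

€19.63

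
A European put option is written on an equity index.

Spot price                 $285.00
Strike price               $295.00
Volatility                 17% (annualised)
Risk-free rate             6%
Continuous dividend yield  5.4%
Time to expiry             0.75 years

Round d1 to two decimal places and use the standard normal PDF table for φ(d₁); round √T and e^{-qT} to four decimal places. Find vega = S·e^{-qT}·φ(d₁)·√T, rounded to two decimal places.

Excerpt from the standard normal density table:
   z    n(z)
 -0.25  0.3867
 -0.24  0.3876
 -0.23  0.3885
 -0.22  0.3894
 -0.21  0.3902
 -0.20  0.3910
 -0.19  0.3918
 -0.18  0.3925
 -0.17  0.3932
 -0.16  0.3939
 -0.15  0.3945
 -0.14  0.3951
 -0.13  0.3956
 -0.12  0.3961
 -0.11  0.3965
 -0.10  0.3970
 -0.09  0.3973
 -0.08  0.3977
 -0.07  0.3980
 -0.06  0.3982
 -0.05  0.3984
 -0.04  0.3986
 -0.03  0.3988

93.76

T = 0.75;  σ√T = 0.1472
d₁ = [ln(285/295) + (0.06 − 0.054 + 0.17²/2)·0.75] / 0.1472 = [-0.0345 + 0.0153] / 0.1472 = -0.1301 ≈ -0.13
√T = √0.75 = 0.8660
φ(d₁) = φ(-0.13) = 0.3956
e^(−qT) = e^(−0.054·0.75) = 0.9603
vega = S·e^(−qT)·φ(d₁)·√T = 285·0.9603·0.3956·0.8660 = 93.7618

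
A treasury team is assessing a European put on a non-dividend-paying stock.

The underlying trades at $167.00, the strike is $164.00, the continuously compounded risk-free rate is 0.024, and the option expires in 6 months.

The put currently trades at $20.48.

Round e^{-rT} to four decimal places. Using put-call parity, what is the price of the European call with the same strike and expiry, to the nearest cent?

$25.43

e^(−rT) = e^(−0.024·0.5) = 0.9881
Put-call parity: C − P = S − K·e^(−rT) = 167 − 164·0.9881 = 167 − 162.0484 = 4.9516
C = P + (C − P) = 20.48 + (4.9516) = 25.4316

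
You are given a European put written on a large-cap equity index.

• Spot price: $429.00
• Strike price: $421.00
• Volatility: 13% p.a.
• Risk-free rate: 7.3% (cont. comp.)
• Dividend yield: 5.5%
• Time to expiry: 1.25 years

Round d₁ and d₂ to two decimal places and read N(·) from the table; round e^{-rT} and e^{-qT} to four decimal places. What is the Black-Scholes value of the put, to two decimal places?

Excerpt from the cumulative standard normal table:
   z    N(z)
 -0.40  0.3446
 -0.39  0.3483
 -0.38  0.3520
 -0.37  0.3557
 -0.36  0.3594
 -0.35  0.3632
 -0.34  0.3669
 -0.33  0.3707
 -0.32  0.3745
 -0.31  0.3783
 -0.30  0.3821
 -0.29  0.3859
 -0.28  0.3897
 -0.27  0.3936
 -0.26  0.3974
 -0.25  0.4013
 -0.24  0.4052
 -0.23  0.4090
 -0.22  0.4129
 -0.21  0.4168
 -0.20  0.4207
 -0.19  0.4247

σ√T = 0.13·√1.25 = 0.1453
d₁ = [ln(429/421) + (0.073 − 0.055 + 0.13²/2)·1.25] / 0.1453 = [0.0188 + 0.0331] / 0.1453 = 0.3570 ≈ 0.36
d₂ = d₁ − σ√T = 0.3570 − 0.1453 = 0.2116 ≈ 0.21
e^(−qT) = e^(−0.055·1.25) = 0.9336;  e^(−rT) = e^(−0.073·1.25) = 0.9128
P = 421·0.9128·N(-0.21) − 429·0.9336·N(-0.36) = 421·0.9128·0.4168 − 429·0.9336·0.3594 = 160.1716 − 143.9449 = 16.2267

$16.23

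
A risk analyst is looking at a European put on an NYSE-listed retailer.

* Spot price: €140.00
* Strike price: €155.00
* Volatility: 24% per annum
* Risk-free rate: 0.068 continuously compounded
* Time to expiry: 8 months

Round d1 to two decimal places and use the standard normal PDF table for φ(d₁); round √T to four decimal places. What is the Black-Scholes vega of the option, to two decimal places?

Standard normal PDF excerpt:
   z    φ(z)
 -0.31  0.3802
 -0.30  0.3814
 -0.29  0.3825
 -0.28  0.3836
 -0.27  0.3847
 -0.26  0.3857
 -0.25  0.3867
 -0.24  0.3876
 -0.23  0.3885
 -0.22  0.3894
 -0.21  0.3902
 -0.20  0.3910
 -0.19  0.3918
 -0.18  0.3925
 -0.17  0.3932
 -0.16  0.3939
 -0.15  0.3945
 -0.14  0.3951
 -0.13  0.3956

44.79

σ√T = 0.24 × 0.8165 = 0.1960
d₁ = [ln(140/155) + (0.068 + 0.24²/2)·0.6667] / 0.1960 = [-0.1018 + 0.0645] / 0.1960 = -0.1901 ≈ -0.19
√T = √0.6667 = 0.8165
φ(d₁) = φ(-0.19) = 0.3918
vega = S·φ(d₁)·√T = 140·0.3918·0.8165 = 44.7867
(Vega is the same for a European call and put with the same parameters.)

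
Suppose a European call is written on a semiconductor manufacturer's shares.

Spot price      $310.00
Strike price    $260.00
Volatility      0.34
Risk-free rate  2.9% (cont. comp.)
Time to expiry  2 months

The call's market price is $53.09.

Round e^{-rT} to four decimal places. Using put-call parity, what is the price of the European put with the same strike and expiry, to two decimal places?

exp(−rT) = exp(−0.029·0.1667) = 0.9952
Put-call parity: C − P = S − K·e^(−rT) = 310 − 260·0.9952 = 310 − 258.7520 = 51.2480
P = C − (C − P) = 53.09 − (51.2480) = 1.8420

$1.84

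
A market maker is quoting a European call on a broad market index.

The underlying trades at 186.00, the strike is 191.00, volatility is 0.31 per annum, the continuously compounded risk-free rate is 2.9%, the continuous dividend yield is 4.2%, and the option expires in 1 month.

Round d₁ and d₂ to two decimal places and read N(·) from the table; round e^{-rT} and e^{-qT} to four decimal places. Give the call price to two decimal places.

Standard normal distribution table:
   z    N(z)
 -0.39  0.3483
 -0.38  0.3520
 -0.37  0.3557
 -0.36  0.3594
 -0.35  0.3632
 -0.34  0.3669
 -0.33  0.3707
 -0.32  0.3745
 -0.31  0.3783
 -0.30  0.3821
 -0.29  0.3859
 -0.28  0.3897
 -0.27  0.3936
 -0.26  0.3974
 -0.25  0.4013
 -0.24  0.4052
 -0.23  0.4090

4.45

σ√T = 0.31·√0.08333 = 0.0895
d₁ = [ln(186/191) + (0.029 − 0.042 + 0.31²/2)·0.08333] / 0.0895 = [-0.0265 + 0.0029] / 0.0895 = -0.2638 which rounds to -0.26
d₂ = d₁ − σ√T = -0.2638 − 0.0895 = -0.3533 which rounds to -0.35
exp(−qT) = exp(−0.042·0.08333) = 0.9965;  exp(−rT) = exp(−0.029·0.08333) = 0.9976
N(d₁) = N(-0.26) = 0.3974;  N(d₂) = N(-0.35) = 0.3632
C = 186·0.9965·0.3974 − 191·0.9976·0.3632 = 73.6577 − 69.2047 = 4.4530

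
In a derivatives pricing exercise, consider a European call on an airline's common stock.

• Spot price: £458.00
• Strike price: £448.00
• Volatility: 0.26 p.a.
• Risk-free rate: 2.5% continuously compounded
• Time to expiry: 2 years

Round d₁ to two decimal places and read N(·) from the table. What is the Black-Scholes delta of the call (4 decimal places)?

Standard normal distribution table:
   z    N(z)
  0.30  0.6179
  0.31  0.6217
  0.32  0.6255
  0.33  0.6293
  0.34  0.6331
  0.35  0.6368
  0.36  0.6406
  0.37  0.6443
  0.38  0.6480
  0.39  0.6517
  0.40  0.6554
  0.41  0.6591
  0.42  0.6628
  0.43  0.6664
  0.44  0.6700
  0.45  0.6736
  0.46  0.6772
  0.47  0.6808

0.6480

T = 2;  σ√T = 0.3677
d₁ = [ln(458/448) + (0.025 + 0.26²/2)·2] / 0.3677 = [0.0221 + 0.1176] / 0.3677 = 0.3799 ≈ 0.38
N(d₁) = N(0.38) = 0.6480
Δ_call = N(d₁) = 0.6480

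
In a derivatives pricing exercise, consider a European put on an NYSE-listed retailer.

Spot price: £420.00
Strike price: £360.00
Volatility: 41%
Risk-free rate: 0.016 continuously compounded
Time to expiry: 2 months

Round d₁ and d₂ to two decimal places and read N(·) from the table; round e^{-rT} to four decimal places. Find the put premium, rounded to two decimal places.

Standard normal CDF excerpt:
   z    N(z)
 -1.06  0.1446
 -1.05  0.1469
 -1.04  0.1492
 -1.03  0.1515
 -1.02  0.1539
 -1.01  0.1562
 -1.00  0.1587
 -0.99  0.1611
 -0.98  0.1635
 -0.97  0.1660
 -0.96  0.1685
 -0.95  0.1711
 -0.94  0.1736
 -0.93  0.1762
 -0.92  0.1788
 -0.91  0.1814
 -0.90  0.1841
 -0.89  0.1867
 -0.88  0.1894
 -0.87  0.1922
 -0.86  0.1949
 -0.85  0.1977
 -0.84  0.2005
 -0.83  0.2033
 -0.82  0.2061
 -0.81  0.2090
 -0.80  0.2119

T = 0.1667;  σ√T = 0.1674
ln(S/K) + (r + σ²/2)T = ln(420/360) + (0.016 + 0.41²/2)·0.1667 = 0.1542 + 0.0167 = 0.1708
d₁ = 0.1708 / 0.1674 = 1.0206 → 1.02
d₂ = d₁ − σ√T = 1.0206 − 0.1674 = 0.8532 → 0.85
exp(−rT) = exp(−0.016·0.1667) = 0.9973
P = 360·0.9973·N(-0.85) − 420·N(-1.02) = 360·0.9973·0.1977 − 420·0.1539 = 70.9798 − 64.6380 = 6.3418

£6.34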